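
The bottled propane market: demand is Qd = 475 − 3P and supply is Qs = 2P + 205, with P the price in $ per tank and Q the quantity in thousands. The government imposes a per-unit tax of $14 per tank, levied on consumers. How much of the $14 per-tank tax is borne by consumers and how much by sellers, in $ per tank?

Consumers bear $5.6 per tank; sellers bear $8.4 per tank.

Before the tax: set 475 − 3P = 2P + 205 → P* = $54, Q* = 313.
With the tax collected from consumers, demand (in seller-price terms) shifts: Qd = 475 − 3(P + 14).
Solving gives Q = 296.2 with consumers paying $59.6 and sellers receiving $45.6 (the $14 wedge).
Burden on consumers: $5.6; on sellers: $8.4. (They sum to $14.)
The less price-elastic side of the market bears the larger share of a per-unit tax.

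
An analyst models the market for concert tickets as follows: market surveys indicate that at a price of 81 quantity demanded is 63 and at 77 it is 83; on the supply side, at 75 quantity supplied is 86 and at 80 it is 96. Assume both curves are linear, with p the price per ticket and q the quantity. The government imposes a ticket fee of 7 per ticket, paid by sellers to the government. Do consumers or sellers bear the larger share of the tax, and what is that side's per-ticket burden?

Sellers bear the larger share: 5 per ticket.

Demand slope: (83 − 63)/(77 − 81) = -5, so qd = 468 − 5p.
Supply slope: (96 − 86)/(80 − 75) = 2, so qs = 2p − 64.
Without the tax, 468 − 5p = 2p − 64 gives 7p = 532, so p* = 76 and q* = 88.
With the tax collected from sellers, supply shifts: qs = 2(p − 7) − 64.
New equilibrium: consumers pay 78, sellers receive 71, q = 78. (Wedge: pb − ps = 7.)
Per-ticket burden: consumers 2, sellers 5.
Sellers take the larger share because supply is less price-elastic here (demand slope 5 vs supply slope 2).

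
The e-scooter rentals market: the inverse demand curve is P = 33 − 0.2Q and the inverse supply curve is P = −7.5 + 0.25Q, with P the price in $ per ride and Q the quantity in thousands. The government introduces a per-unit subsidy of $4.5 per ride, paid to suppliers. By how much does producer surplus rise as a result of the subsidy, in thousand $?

Producer surplus rises by $237.5 thousand.

Rewrite in direct form: Qd = 165 − 5P and Qs = 4P + 30.
Without the subsidy, 165 − 5P = 4P + 30 gives 9P = 135, so P* = $15 and Q* = 90.
With a per-unit subsidy paid to suppliers, each receives P + 4.5 per unit sold, so supply becomes Qs = 4(P + 4.5) + 30.
New equilibrium: consumers pay $13, suppliers receive $17.5, Q = 100. (Wedge: Pb − Ps = −4.5.)
ΔPS is the trapezoid between Q = 100 and Q = 90 of height $2.5: ½ · (90 + 100) · 2.5 = $237.5.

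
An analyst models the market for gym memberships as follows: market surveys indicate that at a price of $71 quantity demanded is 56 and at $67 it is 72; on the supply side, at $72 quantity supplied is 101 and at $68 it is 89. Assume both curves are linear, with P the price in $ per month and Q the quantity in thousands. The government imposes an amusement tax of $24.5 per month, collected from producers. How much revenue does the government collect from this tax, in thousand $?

Tax revenue = $931 thousand.

Demand slope: (72 − 56)/(67 − 71) = -4, so Qd = 340 − 4P.
Supply slope: (89 − 101)/(68 − 72) = 3, so Qs = 3P − 115.
Without the tax, 340 − 4P = 3P − 115 gives 7P = 455, so P* = $65 and Q* = 80.
With the tax collected from producers, supply shifts: Qs = 3(P − 24.5) − 115.
Solving gives Q = 38 with consumers paying $75.5 and producers receiving $51 (the $24.5 wedge).
Revenue = t · Q = 24.5 · 38 = $931.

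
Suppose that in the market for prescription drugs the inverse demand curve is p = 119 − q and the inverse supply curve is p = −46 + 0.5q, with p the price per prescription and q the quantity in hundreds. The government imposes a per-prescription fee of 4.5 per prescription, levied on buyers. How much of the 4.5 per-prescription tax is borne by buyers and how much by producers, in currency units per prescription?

Inverting to q(p) form: qd = 119 − p; qs = 2p + 92.
Without the tax, 119 − p = 2p + 92 gives 3p = 27, so p* = 9 and q* = 110.
With the tax collected from buyers, demand (in seller-price terms) shifts: qd = 119 − (p + 4.5).
New equilibrium: buyers pay 12, producers receive 7.5, q = 107. (Wedge: pb − ps = 4.5.)
Burden on buyers: 3; on producers: 1.5. (They sum to 4.5.)
The less price-elastic side of the market bears the larger share of a per-unit tax.

Buyers bear 3 per prescription; producers bear 1.5 per prescription.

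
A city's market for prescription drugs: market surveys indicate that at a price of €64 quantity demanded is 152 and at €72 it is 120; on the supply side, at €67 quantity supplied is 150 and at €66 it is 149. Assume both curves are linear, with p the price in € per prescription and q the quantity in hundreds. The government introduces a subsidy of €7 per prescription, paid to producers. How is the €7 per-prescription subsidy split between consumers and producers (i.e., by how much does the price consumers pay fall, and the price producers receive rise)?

Consumers gain €1.4 per prescription; producers gain €5.6 per prescription.

Demand slope: (120 − 152)/(72 − 64) = -4, so qd = 408 − 4p.
Supply slope: (149 − 150)/(66 − 67) = 1, so qs = p + 83.
Before the subsidy: set 408 − 4p = p + 83 → p* = €65, q* = 148.
With a per-unit subsidy paid to producers, each receives p + 7 per unit sold, so supply becomes qs = (p + 7) + 83.
Solving gives q = 153.6 with consumers paying €63.6 and producers receiving €70.6 (the €7 wedge).
Gain to consumers: €1.4; to producers: €5.6. (They sum to €7.)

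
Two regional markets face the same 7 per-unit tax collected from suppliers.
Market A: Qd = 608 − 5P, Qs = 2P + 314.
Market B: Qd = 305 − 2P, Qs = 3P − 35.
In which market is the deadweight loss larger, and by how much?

Market A: pre-tax P* = 42, Q* = 398; post-tax Q = 388; deadweight loss = 35.
Market B: pre-tax P* = 68, Q* = 169; post-tax Q = 160.6; deadweight loss = 29.4.
Difference: 35 vs 29.4 → market A is larger by 5.6.

Market A, by 5.6.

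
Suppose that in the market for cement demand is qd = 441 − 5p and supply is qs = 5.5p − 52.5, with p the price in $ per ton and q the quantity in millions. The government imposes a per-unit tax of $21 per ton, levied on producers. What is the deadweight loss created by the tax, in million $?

Without the tax, 441 − 5p = 5.5p − 52.5 gives 10.5p = 493.5, so p* = $47 and q* = 206.
With the tax collected from producers, supply shifts: qs = 5.5(p − 21) − 52.5.
Solving gives q = 151 with consumers paying $58 and producers receiving $37 (the $21 wedge).
Quantity falls by |ΔQ| = |206 − 151| = 55.
DWL = ½ · t · |ΔQ| = ½ · 21 · 55 = $577.5.

Deadweight loss = $577.5 million.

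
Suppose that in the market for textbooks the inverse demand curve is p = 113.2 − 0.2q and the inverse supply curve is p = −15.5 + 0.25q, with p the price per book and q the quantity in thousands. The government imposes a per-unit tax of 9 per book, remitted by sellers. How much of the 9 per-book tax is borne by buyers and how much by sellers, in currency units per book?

Rewrite in direct form: qd = 566 − 5p and qs = 4p + 62.
Without the tax, 566 − 5p = 4p + 62 gives 9p = 504, so p* = 56 and q* = 286.
With the tax collected from sellers, supply shifts: qs = 4(p − 9) + 62.
Solving gives q = 266 with buyers paying 60 and sellers receiving 51 (the 9 wedge).
Burden on buyers: 4; on sellers: 5. (They sum to 9.)

Buyers bear 4 per book; sellers bear 5 per book.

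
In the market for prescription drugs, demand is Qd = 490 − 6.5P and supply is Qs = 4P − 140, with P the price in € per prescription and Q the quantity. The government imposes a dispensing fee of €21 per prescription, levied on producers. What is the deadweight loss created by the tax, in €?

Without the tax, 490 − 6.5P = 4P − 140 gives 10.5P = 630, so P* = €60 and Q* = 100.
With the tax collected from producers, supply shifts: Qs = 4(P − 21) − 140.
New equilibrium: consumers pay €68, producers receive €47, Q = 48. (Wedge: Pb − Ps = 21.)
Quantity falls by |ΔQ| = |100 − 48| = 52.
DWL = ½ · t · |ΔQ| = ½ · 21 · 52 = €546.

Deadweight loss = €546.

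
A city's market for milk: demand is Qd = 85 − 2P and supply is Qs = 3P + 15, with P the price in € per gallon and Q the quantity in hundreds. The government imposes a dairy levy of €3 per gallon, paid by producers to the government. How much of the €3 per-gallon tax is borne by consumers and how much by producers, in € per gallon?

Consumers bear €1.8 per gallon; producers bear €1.2 per gallon.

Without the tax, 85 − 2P = 3P + 15 gives 5P = 70, so P* = €14 and Q* = 57.
With the tax collected from producers, supply shifts: Qs = 3(P − 3) + 15.
New equilibrium: consumers pay €15.8, producers receive €12.8, Q = 53.4. (Wedge: Pb − Ps = 3.)
Burden on consumers: €1.8; on producers: €1.2. (They sum to €3.)
The less price-elastic side of the market bears the larger share of a per-unit tax.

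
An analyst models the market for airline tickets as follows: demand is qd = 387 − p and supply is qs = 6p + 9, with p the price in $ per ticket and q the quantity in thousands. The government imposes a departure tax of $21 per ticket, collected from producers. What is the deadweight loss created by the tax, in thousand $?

Deadweight loss = $189 thousand.

Without the tax, 387 − p = 6p + 9 gives 7p = 378, so p* = $54 and q* = 333.
With the tax collected from producers, supply shifts: qs = 6(p − 21) + 9.
Solving gives q = 315 with buyers paying $72 and producers receiving $51 (the $21 wedge).
Quantity falls by |ΔQ| = |333 − 315| = 18.
DWL = ½ · t · |ΔQ| = ½ · 21 · 18 = $189.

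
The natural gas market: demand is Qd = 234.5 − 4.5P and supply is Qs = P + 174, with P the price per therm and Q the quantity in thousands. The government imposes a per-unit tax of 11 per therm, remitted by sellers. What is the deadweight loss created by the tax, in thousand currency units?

Without the tax, 234.5 − 4.5P = P + 174 gives 5.5P = 60.5, so P* = 11 and Q* = 185.
With the tax collected from sellers, supply shifts: Qs = (P − 11) + 174.
New equilibrium: buyers pay 13, sellers receive 2, Q = 176. (Wedge: Pb − Ps = 11.)
Quantity falls by |ΔQ| = |185 − 176| = 9.
DWL = ½ · t · |ΔQ| = ½ · 11 · 9 = 49.5.

Deadweight loss = 49.5 thousand.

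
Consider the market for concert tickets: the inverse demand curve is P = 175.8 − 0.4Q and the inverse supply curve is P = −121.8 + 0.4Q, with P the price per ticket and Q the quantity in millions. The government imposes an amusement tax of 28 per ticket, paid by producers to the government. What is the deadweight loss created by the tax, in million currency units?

Inverting to Q(P) form: Qd = 439.5 − 2.5P; Qs = 2.5P + 304.5.
Before the tax: set 439.5 − 2.5P = 2.5P + 304.5 → P* = 27, Q* = 372.
With the tax collected from producers, supply shifts: Qs = 2.5(P − 28) + 304.5.
Solving gives Q = 337 with consumers paying 41 and producers receiving 13 (the 28 wedge).
Quantity falls by |ΔQ| = |372 − 337| = 35.
DWL = ½ · t · |ΔQ| = ½ · 28 · 35 = 490.

Deadweight loss = 490 million.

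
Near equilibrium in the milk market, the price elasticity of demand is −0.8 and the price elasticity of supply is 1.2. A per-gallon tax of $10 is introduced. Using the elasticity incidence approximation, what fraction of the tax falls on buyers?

Incidence ratio: buyers' share ≈ εs / (εs + |εd|) = 1.2 / (1.2 + 0.8) = 0.6.
Supply is the more elastic side, so buyers bear the larger share.

Buyers' share ≈ 0.6.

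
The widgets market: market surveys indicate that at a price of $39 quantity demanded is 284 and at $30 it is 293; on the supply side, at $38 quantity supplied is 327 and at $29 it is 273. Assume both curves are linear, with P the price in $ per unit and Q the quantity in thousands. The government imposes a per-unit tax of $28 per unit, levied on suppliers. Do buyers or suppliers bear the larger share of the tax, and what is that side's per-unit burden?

Buyers bear the larger share: $24 per unit.

Demand slope: (293 − 284)/(30 − 39) = -1, so Qd = 323 − P.
Supply slope: (273 − 327)/(29 − 38) = 6, so Qs = 6P + 99.
Before the tax: set 323 − P = 6P + 99 → P* = $32, Q* = 291.
With the tax collected from suppliers, supply shifts: Qs = 6(P − 28) + 99.
Solving gives Q = 267 with buyers paying $56 and suppliers receiving $28 (the $28 wedge).
Per-unit burden: buyers $24, suppliers $4.
Buyers take the larger share because demand is less price-elastic here (demand slope 1 vs supply slope 6).
The less price-elastic side of the market bears the larger share of a per-unit tax.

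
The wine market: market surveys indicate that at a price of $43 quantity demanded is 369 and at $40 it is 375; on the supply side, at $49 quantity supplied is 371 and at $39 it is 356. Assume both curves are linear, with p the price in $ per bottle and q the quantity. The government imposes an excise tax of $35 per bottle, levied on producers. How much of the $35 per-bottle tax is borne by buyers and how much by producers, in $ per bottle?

Buyers bear $15 per bottle; producers bear $20 per bottle.

Demand slope: (375 − 369)/(40 − 43) = -2, so qd = 455 − 2p.
Supply slope: (356 − 371)/(39 − 49) = 1.5, so qs = 1.5p + 297.5.
Before the tax: set 455 − 2p = 1.5p + 297.5 → p* = $45, q* = 365.
With the tax collected from producers, supply shifts: qs = 1.5(p − 35) + 297.5.
Solving gives q = 335 with buyers paying $60 and producers receiving $25 (the $35 wedge).
Burden on buyers: $15; on producers: $20. (They sum to $35.)
The less price-elastic side of the market bears the larger share of a per-unit tax.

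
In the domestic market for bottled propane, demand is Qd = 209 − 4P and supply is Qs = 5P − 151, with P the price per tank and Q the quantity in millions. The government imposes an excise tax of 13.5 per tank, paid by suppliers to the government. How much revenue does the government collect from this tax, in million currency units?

Before the tax: set 209 − 4P = 5P − 151 → P* = 40, Q* = 49.
With the tax collected from suppliers, supply shifts: Qs = 5(P − 13.5) − 151.
New equilibrium: consumers pay 47.5, suppliers receive 34, Q = 19. (Wedge: Pb − Ps = 13.5.)
Revenue = t · Q = 13.5 · 19 = 256.5.

Tax revenue = 256.5 million.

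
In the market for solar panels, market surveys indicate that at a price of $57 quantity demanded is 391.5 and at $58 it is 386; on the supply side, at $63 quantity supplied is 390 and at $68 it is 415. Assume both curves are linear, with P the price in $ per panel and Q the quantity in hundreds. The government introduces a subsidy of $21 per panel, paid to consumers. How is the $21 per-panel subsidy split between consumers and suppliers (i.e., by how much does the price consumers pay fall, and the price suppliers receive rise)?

Consumers gain $10 per panel; suppliers gain $11 per panel.

Demand slope: (386 − 391.5)/(58 − 57) = -5.5, so Qd = 705 − 5.5P.
Supply slope: (415 − 390)/(68 − 63) = 5, so Qs = 5P + 75.
Without the subsidy, 705 − 5.5P = 5P + 75 gives 10.5P = 630, so P* = $60 and Q* = 375.
With a per-unit subsidy paid to consumers, each effectively pays P − 21, so demand becomes Qd = 705 − 5.5(P − 21).
Solving gives Q = 430 with consumers paying $50 and suppliers receiving $71 (the $21 wedge).
Gain to consumers: $10; to suppliers: $11. (They sum to $21.)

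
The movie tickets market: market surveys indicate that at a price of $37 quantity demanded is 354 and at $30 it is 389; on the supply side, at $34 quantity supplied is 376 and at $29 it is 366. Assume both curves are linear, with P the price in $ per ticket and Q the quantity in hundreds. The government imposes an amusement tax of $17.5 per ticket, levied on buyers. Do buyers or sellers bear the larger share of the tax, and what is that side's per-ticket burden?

Sellers bear the larger share: $12.5 per ticket.

Demand slope: (389 − 354)/(30 − 37) = -5, so Qd = 539 − 5P.
Supply slope: (366 − 376)/(29 − 34) = 2, so Qs = 2P + 308.
Before the tax: set 539 − 5P = 2P + 308 → P* = $33, Q* = 374.
With the tax collected from buyers, demand (in seller-price terms) shifts: Qd = 539 − 5(P + 17.5).
New equilibrium: buyers pay $38, sellers receive $20.5, Q = 349. (Wedge: Pb − Ps = 17.5.)
Per-ticket burden: buyers $5, sellers $12.5.
Sellers take the larger share because supply is less price-elastic here (demand slope 5 vs supply slope 2).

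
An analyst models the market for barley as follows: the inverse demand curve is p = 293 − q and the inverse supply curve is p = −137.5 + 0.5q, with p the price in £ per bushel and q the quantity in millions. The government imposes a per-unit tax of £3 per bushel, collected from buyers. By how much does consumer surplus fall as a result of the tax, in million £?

Consumer surplus falls by £572 million.

Inverting to q(p) form: qd = 293 − p; qs = 2p + 275.
Without the tax, 293 − p = 2p + 275 gives 3p = 18, so p* = £6 and q* = 287.
With the tax collected from buyers, demand (in seller-price terms) shifts: qd = 293 − (p + 3).
New equilibrium: buyers pay £8, sellers receive £5, q = 285. (Wedge: pb − ps = 3.)
ΔCS is the trapezoid between Q = 285 and Q = 287 of height £2: ½ · (287 + 285) · 2 = £572.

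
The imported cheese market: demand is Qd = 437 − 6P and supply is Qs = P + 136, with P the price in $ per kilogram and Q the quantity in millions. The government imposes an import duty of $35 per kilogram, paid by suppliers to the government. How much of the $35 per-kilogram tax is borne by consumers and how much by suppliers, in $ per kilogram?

Without the tax, 437 − 6P = P + 136 gives 7P = 301, so P* = $43 and Q* = 179.
With the tax collected from suppliers, supply shifts: Qs = (P − 35) + 136.
New equilibrium: consumers pay $48, suppliers receive $13, Q = 149. (Wedge: Pb − Ps = 35.)
Burden on consumers: $5; on suppliers: $30. (They sum to $35.)

Consumers bear $5 per kilogram; suppliers bear $30 per kilogram.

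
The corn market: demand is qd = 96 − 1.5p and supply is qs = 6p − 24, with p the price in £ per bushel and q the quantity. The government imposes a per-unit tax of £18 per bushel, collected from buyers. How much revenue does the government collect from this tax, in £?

Without the tax, 96 − 1.5p = 6p − 24 gives 7.5p = 120, so p* = £16 and q* = 72.
With the tax collected from buyers, demand (in seller-price terms) shifts: qd = 96 − 1.5(p + 18).
New equilibrium: buyers pay £30.4, suppliers receive £12.4, q = 50.4. (Wedge: pb − ps = 18.)
Revenue = t · Q = 18 · 50.4 = £907.2.

Tax revenue = £907.2.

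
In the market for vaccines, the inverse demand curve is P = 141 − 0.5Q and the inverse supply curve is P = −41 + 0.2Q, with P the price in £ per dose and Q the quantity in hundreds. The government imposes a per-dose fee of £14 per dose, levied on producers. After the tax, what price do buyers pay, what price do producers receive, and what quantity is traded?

Rewrite in direct form: Qd = 282 − 2P and Qs = 5P + 205.
Without the tax, 282 − 2P = 5P + 205 gives 7P = 77, so P* = £11 and Q* = 260.
With the tax collected from producers, supply shifts: Qs = 5(P − 14) + 205.
Solving gives Q = 240 with buyers paying £21 and producers receiving £7 (the £14 wedge).

Buyers pay £21; producers receive £7; quantity = 240.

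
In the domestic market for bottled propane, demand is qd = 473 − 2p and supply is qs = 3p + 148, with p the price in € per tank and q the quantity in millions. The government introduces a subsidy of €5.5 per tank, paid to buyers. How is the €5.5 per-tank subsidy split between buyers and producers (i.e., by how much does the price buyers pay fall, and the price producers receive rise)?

Buyers gain €3.3 per tank; producers gain €2.2 per tank.

Before the subsidy: set 473 − 2p = 3p + 148 → p* = €65, q* = 343.
With a per-unit subsidy paid to buyers, each effectively pays p − 5.5, so demand becomes qd = 473 − 2(p − 5.5).
New equilibrium: buyers pay €61.7, producers receive €67.2, q = 349.6. (Wedge: pb − ps = −5.5.)
Gain to buyers: €3.3; to producers: €2.2. (They sum to €5.5.)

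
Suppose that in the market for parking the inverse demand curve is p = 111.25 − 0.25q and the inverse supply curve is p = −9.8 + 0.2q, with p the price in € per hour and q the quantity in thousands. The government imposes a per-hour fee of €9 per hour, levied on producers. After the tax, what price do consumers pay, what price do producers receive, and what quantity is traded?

Consumers pay €49; producers receive €40; quantity = 249.

Inverting to q(p) form: qd = 445 − 4p; qs = 5p + 49.
Without the tax, 445 − 4p = 5p + 49 gives 9p = 396, so p* = €44 and q* = 269.
With the tax collected from producers, supply shifts: qs = 5(p − 9) + 49.
Solving gives q = 249 with consumers paying €49 and producers receiving €40 (the €9 wedge).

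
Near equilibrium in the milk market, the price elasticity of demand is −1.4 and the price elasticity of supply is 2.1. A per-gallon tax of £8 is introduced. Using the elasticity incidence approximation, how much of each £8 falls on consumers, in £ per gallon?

Incidence ratio: consumers' share ≈ εs / (εs + |εd|) = 2.1 / (2.1 + 1.4) = 0.6.
So consumers bear ≈ 0.6 × £8 = £4.8; suppliers bear £3.2.

Consumers bear ≈ £4.8 per gallon.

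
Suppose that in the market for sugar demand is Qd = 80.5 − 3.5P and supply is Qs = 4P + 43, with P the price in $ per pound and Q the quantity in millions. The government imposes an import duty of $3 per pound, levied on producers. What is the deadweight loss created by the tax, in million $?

Deadweight loss = $8.4 million.

Before the tax: set 80.5 − 3.5P = 4P + 43 → P* = $5, Q* = 63.
With the tax collected from producers, supply shifts: Qs = 4(P − 3) + 43.
Solving gives Q = 57.4 with buyers paying $6.6 and producers receiving $3.6 (the $3 wedge).
Quantity falls by |ΔQ| = |63 − 57.4| = 5.6.
DWL = ½ · t · |ΔQ| = ½ · 3 · 5.6 = $8.4.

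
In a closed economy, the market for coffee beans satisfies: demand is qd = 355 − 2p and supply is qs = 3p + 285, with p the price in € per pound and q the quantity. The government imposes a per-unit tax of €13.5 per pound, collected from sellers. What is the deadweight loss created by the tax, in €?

Without the tax, 355 − 2p = 3p + 285 gives 5p = 70, so p* = €14 and q* = 327.
With the tax collected from sellers, supply shifts: qs = 3(p − 13.5) + 285.
New equilibrium: consumers pay €22.1, sellers receive €8.6, q = 310.8. (Wedge: pb − ps = 13.5.)
Quantity falls by |ΔQ| = |327 − 310.8| = 16.2.
DWL = ½ · t · |ΔQ| = ½ · 13.5 · 16.2 = €109.35.

Deadweight loss = €109.35.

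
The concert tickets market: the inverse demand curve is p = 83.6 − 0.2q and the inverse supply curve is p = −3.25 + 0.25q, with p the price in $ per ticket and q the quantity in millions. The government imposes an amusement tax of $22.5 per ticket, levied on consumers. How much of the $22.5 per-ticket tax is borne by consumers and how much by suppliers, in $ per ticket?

Rewrite in direct form: qd = 418 − 5p and qs = 4p + 13.
Without the tax, 418 − 5p = 4p + 13 gives 9p = 405, so p* = $45 and q* = 193.
With the tax collected from consumers, demand (in seller-price terms) shifts: qd = 418 − 5(p + 22.5).
Solving gives q = 143 with consumers paying $55 and suppliers receiving $32.5 (the $22.5 wedge).
Burden on consumers: $10; on suppliers: $12.5. (They sum to $22.5.)

Consumers bear $10 per ticket; suppliers bear $12.5 per ticket.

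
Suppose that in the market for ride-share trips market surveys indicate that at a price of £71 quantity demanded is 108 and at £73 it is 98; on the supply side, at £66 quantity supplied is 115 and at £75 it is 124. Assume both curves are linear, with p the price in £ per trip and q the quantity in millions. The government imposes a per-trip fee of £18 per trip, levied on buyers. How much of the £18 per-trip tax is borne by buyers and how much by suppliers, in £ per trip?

Demand slope: (98 − 108)/(73 − 71) = -5, so qd = 463 − 5p.
Supply slope: (124 − 115)/(75 − 66) = 1, so qs = p + 49.
Without the tax, 463 − 5p = p + 49 gives 6p = 414, so p* = £69 and q* = 118.
With the tax collected from buyers, demand (in seller-price terms) shifts: qd = 463 − 5(p + 18).
New equilibrium: buyers pay £72, suppliers receive £54, q = 103. (Wedge: pb − ps = 18.)
Burden on buyers: £3; on suppliers: £15. (They sum to £18.)

Buyers bear £3 per trip; suppliers bear £15 per trip.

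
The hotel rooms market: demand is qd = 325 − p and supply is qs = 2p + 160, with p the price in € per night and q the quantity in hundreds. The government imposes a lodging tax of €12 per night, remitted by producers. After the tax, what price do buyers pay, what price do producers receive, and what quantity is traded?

Buyers pay €63; producers receive €51; quantity = 262.

Before the tax: set 325 − p = 2p + 160 → p* = €55, q* = 270.
With the tax collected from producers, supply shifts: qs = 2(p − 12) + 160.
New equilibrium: buyers pay €63, producers receive €51, q = 262. (Wedge: pb − ps = 12.)
The less price-elastic side of the market bears the larger share of a per-unit tax.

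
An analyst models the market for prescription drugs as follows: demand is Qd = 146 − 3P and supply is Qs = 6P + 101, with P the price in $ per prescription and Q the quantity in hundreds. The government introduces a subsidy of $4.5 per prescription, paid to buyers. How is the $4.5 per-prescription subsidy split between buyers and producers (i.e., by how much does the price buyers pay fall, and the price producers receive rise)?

Buyers gain $3 per prescription; producers gain $1.5 per prescription.

Without the subsidy, 146 − 3P = 6P + 101 gives 9P = 45, so P* = $5 and Q* = 131.
With a per-unit subsidy paid to buyers, each effectively pays P − 4.5, so demand becomes Qd = 146 − 3(P − 4.5).
New equilibrium: buyers pay $2, producers receive $6.5, Q = 140. (Wedge: Pb − Ps = −4.5.)
Gain to buyers: $3; to producers: $1.5. (They sum to $4.5.)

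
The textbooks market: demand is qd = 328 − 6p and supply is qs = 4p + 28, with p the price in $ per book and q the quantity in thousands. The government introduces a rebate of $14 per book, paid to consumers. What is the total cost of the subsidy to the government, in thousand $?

Government outlay = $2542.4 thousand.

Without the subsidy, 328 − 6p = 4p + 28 gives 10p = 300, so p* = $30 and q* = 148.
With a per-unit subsidy paid to consumers, each effectively pays p − 14, so demand becomes qd = 328 − 6(p − 14).
New equilibrium: consumers pay $24.4, suppliers receive $38.4, q = 181.6. (Wedge: pb − ps = −14.)
Outlay = t · Q = 14 · 181.6 = $2542.4.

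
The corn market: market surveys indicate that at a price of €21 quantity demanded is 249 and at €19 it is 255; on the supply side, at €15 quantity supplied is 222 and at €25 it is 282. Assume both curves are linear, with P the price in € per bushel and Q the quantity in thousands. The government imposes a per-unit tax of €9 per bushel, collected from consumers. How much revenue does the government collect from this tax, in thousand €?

Tax revenue = €2106 thousand.

Demand slope: (255 − 249)/(19 − 21) = -3, so Qd = 312 − 3P.
Supply slope: (282 − 222)/(25 − 15) = 6, so Qs = 6P + 132.
Without the tax, 312 − 3P = 6P + 132 gives 9P = 180, so P* = €20 and Q* = 252.
With the tax collected from consumers, demand (in seller-price terms) shifts: Qd = 312 − 3(P + 9).
New equilibrium: consumers pay €26, sellers receive €17, Q = 234. (Wedge: Pb − Ps = 9.)
Revenue = t · Q = 9 · 234 = €2106.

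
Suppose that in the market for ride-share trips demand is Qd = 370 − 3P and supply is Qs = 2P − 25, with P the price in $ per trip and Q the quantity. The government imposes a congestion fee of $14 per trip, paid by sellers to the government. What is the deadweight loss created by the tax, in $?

Deadweight loss = $117.6.

Without the tax, 370 − 3P = 2P − 25 gives 5P = 395, so P* = $79 and Q* = 133.
With the tax collected from sellers, supply shifts: Qs = 2(P − 14) − 25.
Solving gives Q = 116.2 with buyers paying $84.6 and sellers receiving $70.6 (the $14 wedge).
Quantity falls by |ΔQ| = |133 − 116.2| = 16.8.
DWL = ½ · t · |ΔQ| = ½ · 14 · 16.8 = $117.6.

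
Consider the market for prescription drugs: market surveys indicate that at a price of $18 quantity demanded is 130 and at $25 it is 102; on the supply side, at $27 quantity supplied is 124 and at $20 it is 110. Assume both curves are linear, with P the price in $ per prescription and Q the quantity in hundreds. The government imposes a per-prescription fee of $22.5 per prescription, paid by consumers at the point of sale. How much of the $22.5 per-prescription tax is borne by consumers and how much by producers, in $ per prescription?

Demand slope: (102 − 130)/(25 − 18) = -4, so Qd = 202 − 4P.
Supply slope: (110 − 124)/(20 − 27) = 2, so Qs = 2P + 70.
Without the tax, 202 − 4P = 2P + 70 gives 6P = 132, so P* = $22 and Q* = 114.
With the tax collected from consumers, demand (in seller-price terms) shifts: Qd = 202 − 4(P + 22.5).
New equilibrium: consumers pay $29.5, producers receive $7, Q = 84. (Wedge: Pb − Ps = 22.5.)
Burden on consumers: $7.5; on producers: $15. (They sum to $22.5.)

Consumers bear $7.5 per prescription; producers bear $15 per prescription.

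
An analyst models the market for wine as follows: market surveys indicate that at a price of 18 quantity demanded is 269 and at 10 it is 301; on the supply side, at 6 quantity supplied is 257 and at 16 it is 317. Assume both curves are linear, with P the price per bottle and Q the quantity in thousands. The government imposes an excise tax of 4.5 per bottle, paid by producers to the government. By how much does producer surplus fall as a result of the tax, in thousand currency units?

Demand slope: (301 − 269)/(10 − 18) = -4, so Qd = 341 − 4P.
Supply slope: (317 − 257)/(16 − 6) = 6, so Qs = 6P + 221.
Before the tax: set 341 − 4P = 6P + 221 → P* = 12, Q* = 293.
With the tax collected from producers, supply shifts: Qs = 6(P − 4.5) + 221.
New equilibrium: buyers pay 14.7, producers receive 10.2, Q = 282.2. (Wedge: Pb − Ps = 4.5.)
ΔPS is the trapezoid between Q = 282.2 and Q = 293 of height 1.8: ½ · (293 + 282.2) · 1.8 = 517.68.

Producer surplus falls by 517.68 thousand.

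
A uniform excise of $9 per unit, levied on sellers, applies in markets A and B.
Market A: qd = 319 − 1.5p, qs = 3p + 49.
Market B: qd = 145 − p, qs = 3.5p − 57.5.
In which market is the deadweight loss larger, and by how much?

Market A: pre-tax p* = $60, q* = 229; post-tax q = 220; deadweight loss = $40.5.
Market B: pre-tax p* = $45, q* = 100; post-tax q = 93; deadweight loss = $31.5.
Difference: $40.5 vs $31.5 → market A is larger by $9.

Market A, by $9.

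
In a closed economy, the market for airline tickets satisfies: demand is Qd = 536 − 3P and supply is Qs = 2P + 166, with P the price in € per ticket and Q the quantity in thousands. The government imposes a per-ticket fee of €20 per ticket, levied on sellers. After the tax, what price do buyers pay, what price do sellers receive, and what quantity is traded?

Without the tax, 536 − 3P = 2P + 166 gives 5P = 370, so P* = €74 and Q* = 314.
With the tax collected from sellers, supply shifts: Qs = 2(P − 20) + 166.
Solving gives Q = 290 with buyers paying €82 and sellers receiving €62 (the €20 wedge).
The less price-elastic side of the market bears the larger share of a per-unit tax.

Buyers pay €82; sellers receive €62; quantity = 290.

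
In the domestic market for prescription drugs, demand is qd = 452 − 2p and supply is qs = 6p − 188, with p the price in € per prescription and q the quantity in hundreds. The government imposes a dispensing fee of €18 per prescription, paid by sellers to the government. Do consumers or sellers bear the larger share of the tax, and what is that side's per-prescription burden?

Without the tax, 452 − 2p = 6p − 188 gives 8p = 640, so p* = €80 and q* = 292.
With the tax collected from sellers, supply shifts: qs = 6(p − 18) − 188.
New equilibrium: consumers pay €93.5, sellers receive €75.5, q = 265. (Wedge: pb − ps = 18.)
Per-prescription burden: consumers €13.5, sellers €4.5.
Consumers take the larger share because demand is less price-elastic here (demand slope 2 vs supply slope 6).

Consumers bear the larger share: €13.5 per prescription.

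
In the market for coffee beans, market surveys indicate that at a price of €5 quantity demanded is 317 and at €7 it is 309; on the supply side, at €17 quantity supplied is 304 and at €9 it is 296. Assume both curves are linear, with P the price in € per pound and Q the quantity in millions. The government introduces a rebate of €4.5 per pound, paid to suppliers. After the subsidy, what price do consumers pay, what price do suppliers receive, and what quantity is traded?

Consumers pay €9.1; suppliers receive €13.6; quantity = 300.6.

Demand slope: (309 − 317)/(7 − 5) = -4, so Qd = 337 − 4P.
Supply slope: (296 − 304)/(9 − 17) = 1, so Qs = P + 287.
Before the subsidy: set 337 − 4P = P + 287 → P* = €10, Q* = 297.
With a per-unit subsidy paid to suppliers, each receives P + 4.5 per unit sold, so supply becomes Qs = (P + 4.5) + 287.
New equilibrium: consumers pay €9.1, suppliers receive €13.6, Q = 300.6. (Wedge: Pb − Ps = −4.5.)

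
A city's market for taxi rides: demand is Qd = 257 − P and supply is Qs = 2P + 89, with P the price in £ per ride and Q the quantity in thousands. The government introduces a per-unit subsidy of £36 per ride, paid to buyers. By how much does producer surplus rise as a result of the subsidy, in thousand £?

Producer surplus rises by £2556 thousand.

Before the subsidy: set 257 − P = 2P + 89 → P* = £56, Q* = 201.
With a per-unit subsidy paid to buyers, each effectively pays P − 36, so demand becomes Qd = 257 − (P − 36).
Solving gives Q = 225 with buyers paying £32 and sellers receiving £68 (the £36 wedge).
ΔPS is the trapezoid between Q = 225 and Q = 201 of height £12: ½ · (201 + 225) · 12 = £2556.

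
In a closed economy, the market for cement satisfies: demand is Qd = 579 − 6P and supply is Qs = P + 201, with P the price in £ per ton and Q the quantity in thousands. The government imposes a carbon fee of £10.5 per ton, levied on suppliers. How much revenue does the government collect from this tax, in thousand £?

Before the tax: set 579 − 6P = P + 201 → P* = £54, Q* = 255.
With the tax collected from suppliers, supply shifts: Qs = (P − 10.5) + 201.
New equilibrium: buyers pay £55.5, suppliers receive £45, Q = 246. (Wedge: Pb − Ps = 10.5.)
Revenue = t · Q = 10.5 · 246 = £2583.

Tax revenue = £2583 thousand.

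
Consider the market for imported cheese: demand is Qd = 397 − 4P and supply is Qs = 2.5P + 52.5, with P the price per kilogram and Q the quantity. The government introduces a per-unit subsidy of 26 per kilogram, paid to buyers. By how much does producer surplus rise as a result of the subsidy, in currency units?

Before the subsidy: set 397 − 4P = 2.5P + 52.5 → P* = 53, Q* = 185.
With a per-unit subsidy paid to buyers, each effectively pays P − 26, so demand becomes Qd = 397 − 4(P − 26).
New equilibrium: buyers pay 43, suppliers receive 69, Q = 225. (Wedge: Pb − Ps = −26.)
ΔPS is the trapezoid between Q = 225 and Q = 185 of height 16: ½ · (185 + 225) · 16 = 3280.

Producer surplus rises by 3280.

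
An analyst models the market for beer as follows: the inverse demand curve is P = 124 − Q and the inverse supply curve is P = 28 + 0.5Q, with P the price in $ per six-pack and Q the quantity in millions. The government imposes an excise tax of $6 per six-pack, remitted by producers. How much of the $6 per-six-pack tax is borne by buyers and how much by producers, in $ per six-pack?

Inverting to Q(P) form: Qd = 124 − P; Qs = 2P − 56.
Before the tax: set 124 − P = 2P − 56 → P* = $60, Q* = 64.
With the tax collected from producers, supply shifts: Qs = 2(P − 6) − 56.
Solving gives Q = 60 with buyers paying $64 and producers receiving $58 (the $6 wedge).
Burden on buyers: $4; on producers: $2. (They sum to $6.)
The less price-elastic side of the market bears the larger share of a per-unit tax.

Buyers bear $4 per six-pack; producers bear $2 per six-pack.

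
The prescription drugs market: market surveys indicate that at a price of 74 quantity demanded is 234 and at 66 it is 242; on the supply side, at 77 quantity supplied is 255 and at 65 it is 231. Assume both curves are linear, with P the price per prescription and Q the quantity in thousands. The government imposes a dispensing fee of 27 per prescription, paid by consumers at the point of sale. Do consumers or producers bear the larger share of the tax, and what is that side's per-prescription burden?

Demand slope: (242 − 234)/(66 − 74) = -1, so Qd = 308 − P.
Supply slope: (231 − 255)/(65 − 77) = 2, so Qs = 2P + 101.
Without the tax, 308 − P = 2P + 101 gives 3P = 207, so P* = 69 and Q* = 239.
With the tax collected from consumers, demand (in seller-price terms) shifts: Qd = 308 − (P + 27).
New equilibrium: consumers pay 87, producers receive 60, Q = 221. (Wedge: Pb − Ps = 27.)
Per-prescription burden: consumers 18, producers 9.
Consumers take the larger share because demand is less price-elastic here (demand slope 1 vs supply slope 2).

Consumers bear the larger share: 18 per prescription.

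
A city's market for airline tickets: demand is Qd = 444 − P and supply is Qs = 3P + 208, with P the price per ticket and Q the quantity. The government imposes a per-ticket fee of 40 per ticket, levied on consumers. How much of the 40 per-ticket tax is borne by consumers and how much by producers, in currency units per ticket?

Consumers bear 30 per ticket; producers bear 10 per ticket.

Before the tax: set 444 − P = 3P + 208 → P* = 59, Q* = 385.
With the tax collected from consumers, demand (in seller-price terms) shifts: Qd = 444 − (P + 40).
Solving gives Q = 355 with consumers paying 89 and producers receiving 49 (the 40 wedge).
Burden on consumers: 30; on producers: 10. (They sum to 40.)
The less price-elastic side of the market bears the larger share of a per-unit tax.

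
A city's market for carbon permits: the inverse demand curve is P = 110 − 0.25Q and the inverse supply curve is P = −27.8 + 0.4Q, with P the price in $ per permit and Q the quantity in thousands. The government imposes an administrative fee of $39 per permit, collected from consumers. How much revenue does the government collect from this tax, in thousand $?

Tax revenue = $5928 thousand.

Inverting to Q(P) form: Qd = 440 − 4P; Qs = 2.5P + 69.5.
Without the tax, 440 − 4P = 2.5P + 69.5 gives 6.5P = 370.5, so P* = $57 and Q* = 212.
With the tax collected from consumers, demand (in seller-price terms) shifts: Qd = 440 − 4(P + 39).
Solving gives Q = 152 with consumers paying $72 and sellers receiving $33 (the $39 wedge).
Revenue = t · Q = 39 · 152 = $5928.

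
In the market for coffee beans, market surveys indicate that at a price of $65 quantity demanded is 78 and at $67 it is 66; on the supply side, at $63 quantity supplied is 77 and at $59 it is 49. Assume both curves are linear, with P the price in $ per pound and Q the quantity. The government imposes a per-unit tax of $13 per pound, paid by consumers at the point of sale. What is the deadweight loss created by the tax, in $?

Demand slope: (66 − 78)/(67 − 65) = -6, so Qd = 468 − 6P.
Supply slope: (49 − 77)/(59 − 63) = 7, so Qs = 7P − 364.
Without the tax, 468 − 6P = 7P − 364 gives 13P = 832, so P* = $64 and Q* = 84.
With the tax collected from consumers, demand (in seller-price terms) shifts: Qd = 468 − 6(P + 13).
New equilibrium: consumers pay $71, suppliers receive $58, Q = 42. (Wedge: Pb − Ps = 13.)
Quantity falls by |ΔQ| = |84 − 42| = 42.
DWL = ½ · t · |ΔQ| = ½ · 13 · 42 = $273.

Deadweight loss = $273.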